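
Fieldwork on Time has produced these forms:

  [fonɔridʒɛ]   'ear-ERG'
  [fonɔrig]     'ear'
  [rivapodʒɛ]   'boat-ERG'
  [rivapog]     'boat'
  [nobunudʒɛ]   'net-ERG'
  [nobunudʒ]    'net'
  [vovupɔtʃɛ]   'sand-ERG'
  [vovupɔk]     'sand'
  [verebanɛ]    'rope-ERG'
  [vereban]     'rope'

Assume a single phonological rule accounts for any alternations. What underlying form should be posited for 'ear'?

The root 'ear' surfaces as [fonɔridʒɛ] and [fonɔrig], with a stem-final [dʒ] ~ [g] alternation.
The stem 'net' ([nobunudʒɛ], [nobunudʒ]) shows [dʒ] unchanged in both environments, so [dʒ] cannot be basic with [g] derived in isolation.
The alternation reflects palatalization before a front vowel: /k/ and /g/ become palato-alveolar [tʃ] and [dʒ] before a front vowel. /g/ is underlying.

/fonɔrig/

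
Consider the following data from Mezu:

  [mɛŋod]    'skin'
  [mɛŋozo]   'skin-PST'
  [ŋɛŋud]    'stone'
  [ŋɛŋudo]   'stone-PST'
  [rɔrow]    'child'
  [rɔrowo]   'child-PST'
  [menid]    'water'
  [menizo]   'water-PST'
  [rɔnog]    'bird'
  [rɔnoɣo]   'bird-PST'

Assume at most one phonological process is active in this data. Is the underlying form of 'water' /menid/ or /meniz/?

The stem for 'water' ends in [d] in [menid] but [z] in [menizo].
Compare 'stone', with invariant [d] in [ŋɛŋud] and [ŋɛŋudo]: an analysis with underlying /d/ and a rule producing [z] before the PST suffix would wrongly predict alternation here too.
The underlying segment must be /z/; voiced fricatives become stops word-finally, yielding [d] there.

/meniz/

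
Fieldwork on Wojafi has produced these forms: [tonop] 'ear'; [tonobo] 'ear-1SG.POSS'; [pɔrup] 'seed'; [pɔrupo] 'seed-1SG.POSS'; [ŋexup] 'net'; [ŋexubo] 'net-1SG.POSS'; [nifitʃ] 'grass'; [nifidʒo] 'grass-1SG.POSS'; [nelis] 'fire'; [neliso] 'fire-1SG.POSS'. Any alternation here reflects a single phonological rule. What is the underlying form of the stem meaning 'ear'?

/tonob/

In [tonop] and [tonobo] the final segment of 'ear' alternates: [p] ~ [b].
The stem 'seed' ([pɔrup], [pɔrupo]) shows [p] unchanged in both environments, so [p] cannot be basic with [b] derived before the 1SG.POSS suffix.
The underlying segment must be /b/; voiced obstruents become voiceless word-finally, yielding [p] there.
So 'ear' = /tonob/.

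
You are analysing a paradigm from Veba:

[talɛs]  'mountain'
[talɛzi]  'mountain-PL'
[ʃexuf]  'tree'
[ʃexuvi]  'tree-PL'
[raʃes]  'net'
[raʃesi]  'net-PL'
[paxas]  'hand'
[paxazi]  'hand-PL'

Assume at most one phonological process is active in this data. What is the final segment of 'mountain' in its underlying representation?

/z/

In [talɛs] and [talɛzi] the final segment of 'mountain' alternates: [s] ~ [z].
The stem 'net' ([raʃes], [raʃesi]) shows [s] unchanged in both environments, so [s] cannot be basic with [z] derived before the PL suffix.
The underlying segment must be /z/; voiced obstruents become voiceless word-finally, yielding [s] there.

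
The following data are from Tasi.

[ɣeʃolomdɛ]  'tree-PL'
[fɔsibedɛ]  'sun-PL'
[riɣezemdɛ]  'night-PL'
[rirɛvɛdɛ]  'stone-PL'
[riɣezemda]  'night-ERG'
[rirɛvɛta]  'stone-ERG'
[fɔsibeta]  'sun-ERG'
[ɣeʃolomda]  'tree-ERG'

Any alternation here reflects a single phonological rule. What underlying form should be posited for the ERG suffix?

/-ta/

The ERG morpheme has two allomorphs, [-da] and [-ta].
The PL suffix, which begins with [d], is invariant after every stem; so [d] is not altered by any rule here.
So the underlying form is /-ta/, and voiceless stops become voiced after a nasal.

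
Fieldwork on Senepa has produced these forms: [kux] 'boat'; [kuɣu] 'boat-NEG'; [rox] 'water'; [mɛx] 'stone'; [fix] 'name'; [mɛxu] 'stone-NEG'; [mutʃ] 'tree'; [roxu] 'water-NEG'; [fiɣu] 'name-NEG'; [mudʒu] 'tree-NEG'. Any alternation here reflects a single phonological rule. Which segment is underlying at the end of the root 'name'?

/ɣ/

The stem for 'name' ends in [ɣ] in [fiɣu] but [x] in [fix].
Compare 'water', with invariant [x] in [roxu] and [rox]: an analysis with underlying /x/ and a rule producing [ɣ] before the NEG suffix would wrongly predict alternation here too.
The underlying segment must be /ɣ/; voiced obstruents become voiceless word-finally, yielding [x] there.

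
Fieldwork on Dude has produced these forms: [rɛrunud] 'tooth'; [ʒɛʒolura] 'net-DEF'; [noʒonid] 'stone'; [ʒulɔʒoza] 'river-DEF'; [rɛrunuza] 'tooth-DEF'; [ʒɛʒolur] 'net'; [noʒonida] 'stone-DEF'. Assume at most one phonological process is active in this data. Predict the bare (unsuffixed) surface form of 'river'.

[ʒulɔʒod]

The stem for 'tooth' ends in [d] in [rɛrunud] but [z] in [rɛrunuza].
Compare 'stone', with invariant [d] in [noʒonid] and [noʒonida]: an analysis with underlying /d/ and a rule producing [z] before the DEF suffix would wrongly predict alternation here too.
The underlying segment must be /z/; voiced fricatives become stops word-finally, yielding [d] there.
The one attested form of 'river', [ʒulɔʒoza], shows underlying /ʒulɔʒoz/. Applying the same rule word-finally gives [ʒulɔʒod].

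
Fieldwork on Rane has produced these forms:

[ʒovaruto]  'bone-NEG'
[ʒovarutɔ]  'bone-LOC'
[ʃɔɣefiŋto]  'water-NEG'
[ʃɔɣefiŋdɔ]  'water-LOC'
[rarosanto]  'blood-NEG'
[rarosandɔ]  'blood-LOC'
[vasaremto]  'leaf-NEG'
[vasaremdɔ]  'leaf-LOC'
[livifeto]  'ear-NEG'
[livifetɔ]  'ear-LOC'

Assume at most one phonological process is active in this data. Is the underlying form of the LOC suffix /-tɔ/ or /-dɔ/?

The LOC suffix surfaces as [-dɔ] and [-tɔ], depending on the final segment of the stem.
By contrast the NEG suffix keeps its initial [t] throughout — that segment must be underlying.
So the underlying form is /-dɔ/, and voiced stops become voiceless after a vowel.

/-dɔ/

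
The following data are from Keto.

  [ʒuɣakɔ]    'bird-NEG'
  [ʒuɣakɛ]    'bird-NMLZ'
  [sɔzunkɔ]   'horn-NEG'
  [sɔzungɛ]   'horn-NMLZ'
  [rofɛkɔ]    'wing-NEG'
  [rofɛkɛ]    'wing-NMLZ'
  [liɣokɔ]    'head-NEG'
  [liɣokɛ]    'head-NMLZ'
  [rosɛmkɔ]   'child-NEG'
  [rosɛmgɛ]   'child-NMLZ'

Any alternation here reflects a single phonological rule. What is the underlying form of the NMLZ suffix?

The NMLZ suffix surfaces as [-gɛ] and [-kɛ], depending on the final segment of the stem.
By contrast the NEG suffix keeps its initial [k] throughout — that segment must be underlying.
So the underlying form is /-gɛ/, and voiced stops become voiceless after a vowel.

/-gɛ/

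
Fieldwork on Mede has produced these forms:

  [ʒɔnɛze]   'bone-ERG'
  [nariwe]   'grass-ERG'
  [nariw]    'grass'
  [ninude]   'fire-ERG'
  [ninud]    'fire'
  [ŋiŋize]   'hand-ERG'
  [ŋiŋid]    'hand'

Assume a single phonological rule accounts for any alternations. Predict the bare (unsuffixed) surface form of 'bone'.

[ʒɔnɛd]

The root 'hand' surfaces as [ŋiŋize] and [ŋiŋid], with a stem-final [z] ~ [d] alternation.
If /d/ were underlying and a rule turned it into [z] before the ERG suffix, 'fire' would also alternate; but it has [d] in both [ninude] and [ninud].
The alternation reflects word-final hardening: voiced fricatives become stops word-finally. /z/ is underlying.
The one attested form of 'bone', [ʒɔnɛze], shows underlying /ʒɔnɛz/. Applying the same rule word-finally gives [ʒɔnɛd].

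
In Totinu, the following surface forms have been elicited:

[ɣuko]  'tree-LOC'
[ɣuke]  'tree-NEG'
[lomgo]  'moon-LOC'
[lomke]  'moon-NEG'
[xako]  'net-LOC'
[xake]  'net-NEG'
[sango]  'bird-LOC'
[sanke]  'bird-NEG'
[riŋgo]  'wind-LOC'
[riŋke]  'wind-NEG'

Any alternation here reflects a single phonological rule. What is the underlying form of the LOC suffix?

/-go/

The LOC morpheme has two allomorphs, [-go] and [-ko].
The NEG suffix, which begins with [k], is invariant after every stem; so [k] is not altered by any rule here.
So the underlying form is /-go/, and voiced stops become voiceless after a vowel.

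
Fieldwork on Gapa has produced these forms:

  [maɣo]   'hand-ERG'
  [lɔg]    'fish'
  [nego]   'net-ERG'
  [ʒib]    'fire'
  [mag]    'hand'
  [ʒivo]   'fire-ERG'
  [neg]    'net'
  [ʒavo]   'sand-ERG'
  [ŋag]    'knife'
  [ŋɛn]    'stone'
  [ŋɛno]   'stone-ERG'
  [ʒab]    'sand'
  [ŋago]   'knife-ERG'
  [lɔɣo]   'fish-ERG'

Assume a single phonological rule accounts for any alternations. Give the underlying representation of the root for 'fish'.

/lɔɣ/

'fish' shows [ɣ] ~ [g] at the end of the stem ([lɔɣo] vs [lɔg]).
If /g/ were underlying and a rule turned it into [ɣ] before the ERG suffix, 'knife' would also alternate; but it has [g] in both [ŋago] and [ŋag].
Therefore /ɣ/ is basic and [g] is derived by word-final hardening (voiced fricatives become stops word-finally).
So 'fish' = /lɔɣ/.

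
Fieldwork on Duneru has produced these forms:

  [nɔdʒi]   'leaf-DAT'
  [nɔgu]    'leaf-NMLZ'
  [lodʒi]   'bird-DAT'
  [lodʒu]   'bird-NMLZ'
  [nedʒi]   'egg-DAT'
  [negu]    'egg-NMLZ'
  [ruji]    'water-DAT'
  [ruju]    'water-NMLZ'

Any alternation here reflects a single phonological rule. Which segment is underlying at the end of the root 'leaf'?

/g/

The stem for 'leaf' ends in [dʒ] in [nɔdʒi] but [g] in [nɔgu].
If /dʒ/ were underlying and a rule turned it into [g] before the NMLZ suffix, 'bird' would also alternate; but it has [dʒ] in both [lodʒi] and [lodʒu].
The alternation reflects palatalization before a front vowel: /g/ becomes palato-alveolar [dʒ] before a front vowel. /g/ is underlying.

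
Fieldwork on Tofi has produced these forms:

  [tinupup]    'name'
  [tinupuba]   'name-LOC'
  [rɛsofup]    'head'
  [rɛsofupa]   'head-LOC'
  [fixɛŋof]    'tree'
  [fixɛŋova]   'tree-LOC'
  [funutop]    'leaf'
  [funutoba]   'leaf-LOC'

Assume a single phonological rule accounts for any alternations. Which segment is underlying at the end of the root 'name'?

The stem for 'name' ends in [p] in [tinupup] but [b] in [tinupuba].
If /p/ were underlying and a rule turned it into [b] before the LOC suffix, 'head' would also alternate; but it has [p] in both [rɛsofup] and [rɛsofupa].
The underlying segment must be /b/; voiced obstruents become voiceless word-finally, yielding [p] there.

/b/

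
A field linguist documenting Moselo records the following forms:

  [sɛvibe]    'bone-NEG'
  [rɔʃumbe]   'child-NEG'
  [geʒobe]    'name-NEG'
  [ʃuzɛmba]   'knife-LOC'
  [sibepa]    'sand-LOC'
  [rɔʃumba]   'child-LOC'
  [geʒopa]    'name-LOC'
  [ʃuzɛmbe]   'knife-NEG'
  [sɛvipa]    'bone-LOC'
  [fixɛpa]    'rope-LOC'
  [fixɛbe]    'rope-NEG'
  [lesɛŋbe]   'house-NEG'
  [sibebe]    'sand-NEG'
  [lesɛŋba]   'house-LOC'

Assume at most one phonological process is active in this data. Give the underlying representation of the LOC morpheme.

/-pa/

The LOC morpheme has two allomorphs, [-ba] and [-pa].
By contrast the NEG suffix keeps its initial [b] throughout — that segment must be underlying.
So the underlying form is /-pa/, and voiceless stops become voiced after a nasal.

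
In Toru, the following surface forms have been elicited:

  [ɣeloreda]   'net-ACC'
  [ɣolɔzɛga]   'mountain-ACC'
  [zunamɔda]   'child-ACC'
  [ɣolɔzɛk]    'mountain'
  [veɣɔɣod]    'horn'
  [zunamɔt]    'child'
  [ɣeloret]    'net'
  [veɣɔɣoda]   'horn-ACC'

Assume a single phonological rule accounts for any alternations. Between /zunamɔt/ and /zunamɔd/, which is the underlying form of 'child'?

/zunamɔt/

The root 'child' surfaces as [zunamɔda] and [zunamɔt], with a stem-final [d] ~ [t] alternation.
The stem 'horn' ([veɣɔɣoda], [veɣɔɣod]) shows [d] unchanged in both environments, so [d] cannot be basic with [t] derived in isolation.
The underlying segment must be /t/; voiceless stops become voiced between vowels, yielding [d] there.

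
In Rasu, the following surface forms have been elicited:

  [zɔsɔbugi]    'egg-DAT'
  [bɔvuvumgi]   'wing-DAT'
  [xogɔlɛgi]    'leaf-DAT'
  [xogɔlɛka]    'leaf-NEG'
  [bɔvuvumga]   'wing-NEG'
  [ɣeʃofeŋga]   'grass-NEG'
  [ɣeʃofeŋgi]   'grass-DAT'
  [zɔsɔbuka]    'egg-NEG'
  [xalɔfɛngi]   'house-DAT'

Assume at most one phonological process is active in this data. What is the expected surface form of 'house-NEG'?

The NEG suffix surfaces as [-ga] and [-ka], depending on the final segment of the stem.
By contrast the DAT suffix keeps its initial [g] throughout — that segment must be underlying.
So the underlying form is /-ka/, and voiceless stops become voiced after a nasal.
After 'house', which ends in a nasal, the suffix surfaces as [-ga], giving [xalɔfɛnga].

[xalɔfɛnga]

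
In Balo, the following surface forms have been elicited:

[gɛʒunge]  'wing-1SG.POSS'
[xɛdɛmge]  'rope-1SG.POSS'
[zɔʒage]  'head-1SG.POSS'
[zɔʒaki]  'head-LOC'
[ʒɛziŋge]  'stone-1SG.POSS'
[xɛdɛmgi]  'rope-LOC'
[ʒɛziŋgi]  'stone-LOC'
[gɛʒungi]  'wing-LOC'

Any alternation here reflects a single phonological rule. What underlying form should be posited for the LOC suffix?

The LOC morpheme has two allomorphs, [-gi] and [-ki].
By contrast the 1SG.POSS suffix keeps its initial [g] throughout — that segment must be underlying.
So the underlying form is /-ki/, and voiceless stops become voiced after a nasal.

/-ki/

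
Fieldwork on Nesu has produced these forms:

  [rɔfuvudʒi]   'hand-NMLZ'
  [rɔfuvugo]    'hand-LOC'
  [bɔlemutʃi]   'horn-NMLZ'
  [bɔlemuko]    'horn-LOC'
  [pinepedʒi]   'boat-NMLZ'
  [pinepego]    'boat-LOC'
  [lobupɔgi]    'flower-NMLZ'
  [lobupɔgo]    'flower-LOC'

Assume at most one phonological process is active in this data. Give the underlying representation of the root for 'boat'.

'boat' shows [dʒ] ~ [g] at the end of the stem ([pinepedʒi] vs [pinepego]).
Compare 'flower', with invariant [g] in [lobupɔgi] and [lobupɔgo]: an analysis with underlying /g/ and a rule producing [dʒ] before the NMLZ suffix would wrongly predict alternation here too.
Therefore /dʒ/ is basic and [g] is derived by depalatalization (palato-alveolar /tʃ/ and /dʒ/ become [k] and [g] when no front vowel follows).
So 'boat' = /pinepedʒ/.

/pinepedʒ/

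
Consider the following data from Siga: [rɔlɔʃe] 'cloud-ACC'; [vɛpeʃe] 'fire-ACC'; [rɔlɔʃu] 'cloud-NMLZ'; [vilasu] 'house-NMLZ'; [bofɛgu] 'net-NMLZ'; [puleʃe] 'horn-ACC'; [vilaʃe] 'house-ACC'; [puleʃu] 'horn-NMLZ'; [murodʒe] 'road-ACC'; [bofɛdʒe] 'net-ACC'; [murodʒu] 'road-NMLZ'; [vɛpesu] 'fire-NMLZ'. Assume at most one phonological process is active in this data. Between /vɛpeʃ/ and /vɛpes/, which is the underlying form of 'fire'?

The stem for 'fire' ends in [ʃ] in [vɛpeʃe] but [s] in [vɛpesu].
If /ʃ/ were underlying and a rule turned it into [s] before the NMLZ suffix, 'cloud' would also alternate; but it has [ʃ] in both [rɔlɔʃe] and [rɔlɔʃu].
The underlying segment must be /s/; /g/ and /s/ become palato-alveolar [dʒ] and [ʃ] before a front vowel, yielding [ʃ] there.

/vɛpes/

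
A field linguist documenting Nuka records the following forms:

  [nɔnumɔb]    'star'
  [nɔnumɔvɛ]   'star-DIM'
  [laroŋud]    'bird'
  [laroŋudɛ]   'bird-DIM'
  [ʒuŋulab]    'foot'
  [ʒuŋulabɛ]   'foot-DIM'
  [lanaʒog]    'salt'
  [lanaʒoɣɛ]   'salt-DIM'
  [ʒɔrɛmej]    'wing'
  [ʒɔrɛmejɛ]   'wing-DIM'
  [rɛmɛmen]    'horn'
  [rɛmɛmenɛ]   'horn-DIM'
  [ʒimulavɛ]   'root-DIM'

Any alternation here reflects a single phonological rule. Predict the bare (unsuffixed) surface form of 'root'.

[ʒimulab]

The stem for 'star' ends in [b] in [nɔnumɔb] but [v] in [nɔnumɔvɛ].
Compare 'foot', with invariant [b] in [ʒuŋulab] and [ʒuŋulabɛ]: an analysis with underlying /b/ and a rule producing [v] before the DIM suffix would wrongly predict alternation here too.
So /v/ is underlying, and a rule of word-final hardening — voiced fricatives become stops word-finally — gives [b].
The one attested form of 'root', [ʒimulavɛ], shows underlying /ʒimulav/. Applying the same rule word-finally gives [ʒimulab].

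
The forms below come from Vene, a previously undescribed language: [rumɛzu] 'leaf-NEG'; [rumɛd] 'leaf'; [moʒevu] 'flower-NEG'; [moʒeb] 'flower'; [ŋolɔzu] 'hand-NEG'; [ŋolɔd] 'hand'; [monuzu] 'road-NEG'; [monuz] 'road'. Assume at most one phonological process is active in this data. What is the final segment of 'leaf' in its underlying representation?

In [rumɛzu] and [rumɛd] the final segment of 'leaf' alternates: [z] ~ [d].
The stem 'road' ([monuzu], [monuz]) shows [z] unchanged in both environments, so [z] cannot be basic with [d] derived in isolation.
So /d/ is underlying, and a rule of intervocalic spirantization — voiced stops become fricatives between vowels — gives [z].

/d/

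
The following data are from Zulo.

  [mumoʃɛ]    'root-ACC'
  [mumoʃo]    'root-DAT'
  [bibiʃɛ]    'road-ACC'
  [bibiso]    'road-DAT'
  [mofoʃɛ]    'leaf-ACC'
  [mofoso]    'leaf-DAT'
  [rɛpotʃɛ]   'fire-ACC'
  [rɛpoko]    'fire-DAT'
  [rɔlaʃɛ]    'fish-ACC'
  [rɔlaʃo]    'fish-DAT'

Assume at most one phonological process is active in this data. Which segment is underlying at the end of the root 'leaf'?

/s/

'leaf' shows [ʃ] ~ [s] at the end of the stem ([mofoʃɛ] vs [mofoso]).
The stem 'fish' ([rɔlaʃɛ], [rɔlaʃo]) shows [ʃ] unchanged in both environments, so [ʃ] cannot be basic with [s] derived before the DAT suffix.
So /s/ is underlying, and a rule of palatalization before a front vowel — /k/ and /s/ become palato-alveolar [tʃ] and [ʃ] before a front vowel — gives [ʃ].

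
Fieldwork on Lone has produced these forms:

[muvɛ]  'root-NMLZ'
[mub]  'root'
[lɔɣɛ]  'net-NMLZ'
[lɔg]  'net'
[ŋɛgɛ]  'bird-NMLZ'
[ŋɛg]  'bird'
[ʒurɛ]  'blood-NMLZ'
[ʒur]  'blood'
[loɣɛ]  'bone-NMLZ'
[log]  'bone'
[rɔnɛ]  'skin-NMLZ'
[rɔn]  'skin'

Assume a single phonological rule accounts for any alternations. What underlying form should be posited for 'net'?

/lɔɣ/

In [lɔɣɛ] and [lɔg] the final segment of 'net' alternates: [ɣ] ~ [g].
Compare 'bird', with invariant [g] in [ŋɛgɛ] and [ŋɛg]: an analysis with underlying /g/ and a rule producing [ɣ] before the NMLZ suffix would wrongly predict alternation here too.
The underlying segment must be /ɣ/; voiced fricatives become stops word-finally, yielding [g] there.
So 'net' = /lɔɣ/.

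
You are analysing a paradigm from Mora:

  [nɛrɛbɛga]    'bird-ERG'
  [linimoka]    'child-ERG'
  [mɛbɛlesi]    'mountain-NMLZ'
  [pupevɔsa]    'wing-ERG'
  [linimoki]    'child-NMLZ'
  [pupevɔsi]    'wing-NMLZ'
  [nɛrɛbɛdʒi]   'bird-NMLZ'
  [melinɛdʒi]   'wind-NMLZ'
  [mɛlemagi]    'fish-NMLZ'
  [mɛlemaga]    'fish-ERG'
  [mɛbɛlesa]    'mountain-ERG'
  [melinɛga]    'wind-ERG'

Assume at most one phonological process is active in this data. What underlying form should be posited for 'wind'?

/melinɛdʒ/

The root 'wind' surfaces as [melinɛdʒi] and [melinɛga], with a stem-final [dʒ] ~ [g] alternation.
But 'fish' keeps [g] in both environments ([mɛlemagi], [mɛlemaga]), so there is no rule changing /g/ to [dʒ] before the NMLZ suffix.
So /dʒ/ is underlying, and a rule of depalatalization — palato-alveolar /dʒ/ becomes [g] when no front vowel follows — gives [g].
So 'wind' = /melinɛdʒ/.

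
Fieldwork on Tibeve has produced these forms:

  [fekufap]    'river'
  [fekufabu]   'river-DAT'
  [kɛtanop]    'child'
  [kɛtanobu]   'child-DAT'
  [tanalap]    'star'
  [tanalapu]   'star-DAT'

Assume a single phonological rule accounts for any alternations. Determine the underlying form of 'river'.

/fekufab/

The stem for 'river' ends in [p] in [fekufap] but [b] in [fekufabu].
If /p/ were underlying and a rule turned it into [b] before the DAT suffix, 'star' would also alternate; but it has [p] in both [tanalap] and [tanalapu].
Therefore /b/ is basic and [p] is derived by word-final obstruent devoicing (voiced obstruents become voiceless word-finally).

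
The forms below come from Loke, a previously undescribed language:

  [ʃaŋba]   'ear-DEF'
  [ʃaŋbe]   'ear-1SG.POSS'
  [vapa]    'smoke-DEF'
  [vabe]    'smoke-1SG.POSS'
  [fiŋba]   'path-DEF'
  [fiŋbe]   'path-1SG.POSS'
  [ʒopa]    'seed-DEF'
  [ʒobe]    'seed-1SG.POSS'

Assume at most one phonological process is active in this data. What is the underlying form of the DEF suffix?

The DEF suffix surfaces as [-ba] and [-pa], depending on the final segment of the stem.
By contrast the 1SG.POSS suffix keeps its initial [b] throughout — that segment must be underlying.
So the underlying form is /-pa/, and voiceless stops become voiced after a nasal.

/-pa/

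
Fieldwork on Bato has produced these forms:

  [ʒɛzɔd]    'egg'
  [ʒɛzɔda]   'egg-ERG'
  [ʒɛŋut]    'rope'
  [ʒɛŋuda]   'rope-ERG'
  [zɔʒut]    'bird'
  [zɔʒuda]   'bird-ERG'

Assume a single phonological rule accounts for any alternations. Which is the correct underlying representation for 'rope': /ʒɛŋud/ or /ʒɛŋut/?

/ʒɛŋut/

The root 'rope' surfaces as [ʒɛŋut] and [ʒɛŋuda], with a stem-final [t] ~ [d] alternation.
Compare 'egg', with invariant [d] in [ʒɛzɔd] and [ʒɛzɔda]: an analysis with underlying /d/ and a rule producing [t] in isolation would wrongly predict alternation here too.
So /t/ is underlying, and a rule of intervocalic voicing — voiceless stops become voiced between vowels — gives [d].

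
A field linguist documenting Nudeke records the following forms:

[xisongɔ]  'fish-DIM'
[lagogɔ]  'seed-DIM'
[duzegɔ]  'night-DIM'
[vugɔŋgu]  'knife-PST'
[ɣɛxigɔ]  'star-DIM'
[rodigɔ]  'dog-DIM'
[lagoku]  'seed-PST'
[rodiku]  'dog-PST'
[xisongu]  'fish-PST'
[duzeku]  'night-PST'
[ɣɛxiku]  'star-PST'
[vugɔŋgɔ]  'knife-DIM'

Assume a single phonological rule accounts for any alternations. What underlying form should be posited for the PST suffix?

/-ku/

The PST suffix surfaces as [-gu] and [-ku], depending on the final segment of the stem.
By contrast the DIM suffix keeps its initial [g] throughout — that segment must be underlying.
The PST suffix is therefore /-ku/ underlyingly, with post-nasal voicing: voiceless stops become voiced after a nasal.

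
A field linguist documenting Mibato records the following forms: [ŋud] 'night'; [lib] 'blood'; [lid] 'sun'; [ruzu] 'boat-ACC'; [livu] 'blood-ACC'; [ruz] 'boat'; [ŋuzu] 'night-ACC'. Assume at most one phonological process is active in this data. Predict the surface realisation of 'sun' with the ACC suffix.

In [ŋuzu] and [ŋud] the final segment of 'night' alternates: [z] ~ [d].
But 'boat' keeps [z] in both environments ([ruzu], [ruz]), so there is no rule changing /z/ to [d] in isolation.
So /d/ is underlying, and a rule of intervocalic spirantization — voiced stops become fricatives between vowels — gives [z].
The one attested form of 'sun', [lid], shows underlying /lid/. Applying the same rule between vowels gives [lizu].

[lizu]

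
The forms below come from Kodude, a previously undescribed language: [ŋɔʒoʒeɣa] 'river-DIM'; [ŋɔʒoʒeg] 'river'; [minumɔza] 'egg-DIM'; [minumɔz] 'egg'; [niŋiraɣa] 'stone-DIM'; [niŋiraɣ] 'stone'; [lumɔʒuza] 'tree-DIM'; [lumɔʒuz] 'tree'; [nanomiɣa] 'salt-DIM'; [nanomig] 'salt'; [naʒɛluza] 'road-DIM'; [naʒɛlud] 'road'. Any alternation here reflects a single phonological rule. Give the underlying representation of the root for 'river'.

/ŋɔʒoʒeg/

The stem for 'river' ends in [ɣ] in [ŋɔʒoʒeɣa] but [g] in [ŋɔʒoʒeg].
The stem 'stone' ([niŋiraɣa], [niŋiraɣ]) shows [ɣ] unchanged in both environments, so [ɣ] cannot be basic with [g] derived in isolation.
Therefore /g/ is basic and [ɣ] is derived by intervocalic spirantization (voiced stops become fricatives between vowels).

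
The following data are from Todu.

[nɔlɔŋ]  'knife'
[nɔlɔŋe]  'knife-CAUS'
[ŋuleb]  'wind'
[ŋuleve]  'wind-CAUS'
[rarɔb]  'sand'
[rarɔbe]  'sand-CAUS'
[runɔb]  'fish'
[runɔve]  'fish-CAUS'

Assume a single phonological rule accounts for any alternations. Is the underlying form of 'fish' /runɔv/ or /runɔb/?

'fish' shows [b] ~ [v] at the end of the stem ([runɔb] vs [runɔve]).
But 'sand' keeps [b] in both environments ([rarɔb], [rarɔbe]), so there is no rule changing /b/ to [v] before the CAUS suffix.
The alternation reflects word-final hardening: voiced fricatives become stops word-finally. /v/ is underlying.

/runɔv/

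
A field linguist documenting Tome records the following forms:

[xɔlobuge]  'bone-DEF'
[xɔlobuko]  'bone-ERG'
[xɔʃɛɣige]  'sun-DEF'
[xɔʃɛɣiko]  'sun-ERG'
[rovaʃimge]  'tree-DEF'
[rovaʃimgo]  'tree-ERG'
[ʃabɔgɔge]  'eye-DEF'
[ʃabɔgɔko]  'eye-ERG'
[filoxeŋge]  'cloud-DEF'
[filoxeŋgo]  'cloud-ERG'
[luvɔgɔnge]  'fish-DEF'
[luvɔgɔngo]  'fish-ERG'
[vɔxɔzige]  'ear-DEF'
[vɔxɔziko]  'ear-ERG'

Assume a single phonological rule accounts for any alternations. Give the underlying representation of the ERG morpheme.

The ERG suffix surfaces as [-go] and [-ko], depending on the final segment of the stem.
The DEF suffix, which begins with [g], is invariant after every stem; so [g] is not altered by any rule here.
So the underlying form is /-ko/, and voiceless stops become voiced after a nasal.

/-ko/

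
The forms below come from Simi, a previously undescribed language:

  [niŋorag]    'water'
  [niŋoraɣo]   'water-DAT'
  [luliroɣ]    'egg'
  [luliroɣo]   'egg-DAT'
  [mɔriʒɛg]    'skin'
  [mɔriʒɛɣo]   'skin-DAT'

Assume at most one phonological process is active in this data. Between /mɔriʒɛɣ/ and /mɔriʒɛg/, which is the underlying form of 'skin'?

'skin' shows [g] ~ [ɣ] at the end of the stem ([mɔriʒɛg] vs [mɔriʒɛɣo]).
If /ɣ/ were underlying and a rule turned it into [g] in isolation, 'egg' would also alternate; but it has [ɣ] in both [luliroɣ] and [luliroɣo].
The alternation reflects intervocalic spirantization: voiced stops become fricatives between vowels. /g/ is underlying.

/mɔriʒɛg/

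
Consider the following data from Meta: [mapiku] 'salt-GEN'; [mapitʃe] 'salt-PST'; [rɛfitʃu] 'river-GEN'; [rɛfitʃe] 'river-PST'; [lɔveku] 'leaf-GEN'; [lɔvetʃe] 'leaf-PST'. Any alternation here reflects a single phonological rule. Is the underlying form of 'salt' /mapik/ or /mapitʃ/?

/mapik/

The root 'salt' surfaces as [mapiku] and [mapitʃe], with a stem-final [k] ~ [tʃ] alternation.
But 'river' keeps [tʃ] in both environments ([rɛfitʃu], [rɛfitʃe]), so there is no rule changing /tʃ/ to [k] before the GEN suffix.
Therefore /k/ is basic and [tʃ] is derived by palatalization before a front vowel (/k/ becomes palato-alveolar [tʃ] before a front vowel).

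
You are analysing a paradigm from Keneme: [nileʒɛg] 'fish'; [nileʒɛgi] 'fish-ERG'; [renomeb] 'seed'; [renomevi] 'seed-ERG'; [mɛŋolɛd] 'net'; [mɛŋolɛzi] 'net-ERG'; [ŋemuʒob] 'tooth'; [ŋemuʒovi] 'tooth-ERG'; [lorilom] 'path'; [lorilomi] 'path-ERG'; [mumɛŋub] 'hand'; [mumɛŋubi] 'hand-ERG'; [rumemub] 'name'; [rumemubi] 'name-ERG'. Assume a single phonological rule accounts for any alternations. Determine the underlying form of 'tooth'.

/ŋemuʒov/

In [ŋemuʒob] and [ŋemuʒovi] the final segment of 'tooth' alternates: [b] ~ [v].
The stem 'hand' ([mumɛŋub], [mumɛŋubi]) shows [b] unchanged in both environments, so [b] cannot be basic with [v] derived before the ERG suffix.
The alternation reflects word-final hardening: voiced fricatives become stops word-finally. /v/ is underlying.
The underlying form of 'tooth' is therefore /ŋemuʒov/.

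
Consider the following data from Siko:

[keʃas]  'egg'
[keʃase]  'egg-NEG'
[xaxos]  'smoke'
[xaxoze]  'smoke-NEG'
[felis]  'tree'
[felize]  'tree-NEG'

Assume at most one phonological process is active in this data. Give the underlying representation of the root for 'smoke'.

In [xaxos] and [xaxoze] the final segment of 'smoke' alternates: [s] ~ [z].
But 'egg' keeps [s] in both environments ([keʃas], [keʃase]), so there is no rule changing /s/ to [z] before the NEG suffix.
The underlying segment must be /z/; voiced obstruents become voiceless word-finally, yielding [s] there.
The underlying form of 'smoke' is therefore /xaxoz/.

/xaxoz/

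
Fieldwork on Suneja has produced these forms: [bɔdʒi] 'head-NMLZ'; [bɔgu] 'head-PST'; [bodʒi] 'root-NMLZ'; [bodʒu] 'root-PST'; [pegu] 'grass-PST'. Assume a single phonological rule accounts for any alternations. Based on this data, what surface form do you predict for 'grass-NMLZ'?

[pedʒi]

The stem for 'head' ends in [dʒ] in [bɔdʒi] but [g] in [bɔgu].
If /dʒ/ were underlying and a rule turned it into [g] before the PST suffix, 'root' would also alternate; but it has [dʒ] in both [bodʒi] and [bodʒu].
So /g/ is underlying, and a rule of palatalization before a front vowel — /g/ becomes palato-alveolar [dʒ] before a front vowel — gives [dʒ].
The one attested form of 'grass', [pegu], shows underlying /peg/. Applying the same rule before a front vowel gives [pedʒi].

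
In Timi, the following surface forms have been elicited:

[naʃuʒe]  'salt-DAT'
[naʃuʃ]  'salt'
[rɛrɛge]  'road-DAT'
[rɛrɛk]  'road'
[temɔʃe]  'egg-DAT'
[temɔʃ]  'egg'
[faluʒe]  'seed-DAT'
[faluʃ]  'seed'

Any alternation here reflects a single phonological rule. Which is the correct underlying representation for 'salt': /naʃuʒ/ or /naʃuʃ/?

In [naʃuʒe] and [naʃuʃ] the final segment of 'salt' alternates: [ʒ] ~ [ʃ].
But 'egg' keeps [ʃ] in both environments ([temɔʃe], [temɔʃ]), so there is no rule changing /ʃ/ to [ʒ] before the DAT suffix.
Therefore /ʒ/ is basic and [ʃ] is derived by word-final obstruent devoicing (voiced obstruents become voiceless word-finally).

/naʃuʒ/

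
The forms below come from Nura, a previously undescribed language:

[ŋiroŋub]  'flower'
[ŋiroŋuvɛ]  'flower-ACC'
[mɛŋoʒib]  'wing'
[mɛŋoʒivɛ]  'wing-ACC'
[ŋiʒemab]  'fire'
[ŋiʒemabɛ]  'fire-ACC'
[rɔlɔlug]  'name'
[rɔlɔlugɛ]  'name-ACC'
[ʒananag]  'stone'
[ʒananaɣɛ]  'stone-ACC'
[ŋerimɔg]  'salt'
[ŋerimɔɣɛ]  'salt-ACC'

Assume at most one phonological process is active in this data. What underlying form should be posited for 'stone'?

The stem for 'stone' ends in [g] in [ʒananag] but [ɣ] in [ʒananaɣɛ].
The stem 'name' ([rɔlɔlug], [rɔlɔlugɛ]) shows [g] unchanged in both environments, so [g] cannot be basic with [ɣ] derived before the ACC suffix.
Therefore /ɣ/ is basic and [g] is derived by word-final hardening (voiced fricatives become stops word-finally).

/ʒananaɣ/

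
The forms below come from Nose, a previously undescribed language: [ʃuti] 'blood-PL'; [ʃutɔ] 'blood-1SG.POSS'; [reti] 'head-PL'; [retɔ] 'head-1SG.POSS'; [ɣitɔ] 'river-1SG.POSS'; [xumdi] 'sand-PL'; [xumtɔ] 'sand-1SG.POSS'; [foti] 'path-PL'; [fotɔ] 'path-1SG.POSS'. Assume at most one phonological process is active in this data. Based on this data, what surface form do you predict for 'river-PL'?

[ɣiti]

The PL suffix surfaces as [-di] and [-ti], depending on the final segment of the stem.
By contrast the 1SG.POSS suffix keeps its initial [t] throughout — that segment must be underlying.
The PL suffix is therefore /-di/ underlyingly, with post-vocalic devoicing: voiced stops become voiceless after a vowel.
After 'river', which ends in a vowel, the suffix surfaces as [-ti], giving [ɣiti].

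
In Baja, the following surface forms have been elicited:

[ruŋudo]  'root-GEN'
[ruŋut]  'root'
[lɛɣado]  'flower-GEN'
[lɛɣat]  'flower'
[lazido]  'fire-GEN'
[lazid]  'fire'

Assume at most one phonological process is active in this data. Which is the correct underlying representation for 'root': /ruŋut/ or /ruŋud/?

'root' shows [d] ~ [t] at the end of the stem ([ruŋudo] vs [ruŋut]).
Compare 'fire', with invariant [d] in [lazido] and [lazid]: an analysis with underlying /d/ and a rule producing [t] in isolation would wrongly predict alternation here too.
The underlying segment must be /t/; voiceless stops become voiced between vowels, yielding [d] there.

/ruŋut/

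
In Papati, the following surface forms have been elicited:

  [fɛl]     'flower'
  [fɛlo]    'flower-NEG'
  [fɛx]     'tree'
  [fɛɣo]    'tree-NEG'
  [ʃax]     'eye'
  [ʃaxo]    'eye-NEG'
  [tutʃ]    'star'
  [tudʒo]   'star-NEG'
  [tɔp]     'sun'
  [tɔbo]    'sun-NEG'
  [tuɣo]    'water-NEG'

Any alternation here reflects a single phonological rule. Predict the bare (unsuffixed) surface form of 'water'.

'tree' shows [x] ~ [ɣ] at the end of the stem ([fɛx] vs [fɛɣo]).
But 'eye' keeps [x] in both environments ([ʃax], [ʃaxo]), so there is no rule changing /x/ to [ɣ] before the NEG suffix.
The alternation reflects word-final obstruent devoicing: voiced obstruents become voiceless word-finally. /ɣ/ is underlying.
From [tuɣo] the stem 'water' is /tuɣ/; word-finally this yields [tux].

[tux]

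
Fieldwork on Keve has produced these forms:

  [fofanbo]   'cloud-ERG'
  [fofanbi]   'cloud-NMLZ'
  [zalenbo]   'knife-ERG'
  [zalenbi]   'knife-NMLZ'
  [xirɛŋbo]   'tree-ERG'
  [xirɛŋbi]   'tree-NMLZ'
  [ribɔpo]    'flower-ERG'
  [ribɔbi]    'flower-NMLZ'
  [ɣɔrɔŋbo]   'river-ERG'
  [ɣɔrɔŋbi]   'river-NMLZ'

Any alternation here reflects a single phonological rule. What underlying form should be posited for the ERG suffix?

The ERG suffix surfaces as [-bo] and [-po], depending on the final segment of the stem.
The NMLZ suffix, which begins with [b], is invariant after every stem; so [b] is not altered by any rule here.
So the underlying form is /-po/, and voiceless stops become voiced after a nasal.

/-po/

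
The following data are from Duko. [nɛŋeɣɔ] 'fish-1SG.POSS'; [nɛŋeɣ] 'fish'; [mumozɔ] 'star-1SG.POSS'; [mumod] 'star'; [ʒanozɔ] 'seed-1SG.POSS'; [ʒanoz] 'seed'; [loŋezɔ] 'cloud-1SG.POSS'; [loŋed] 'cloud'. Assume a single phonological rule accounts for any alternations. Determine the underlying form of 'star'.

/mumod/

In [mumozɔ] and [mumod] the final segment of 'star' alternates: [z] ~ [d].
Compare 'seed', with invariant [z] in [ʒanozɔ] and [ʒanoz]: an analysis with underlying /z/ and a rule producing [d] in isolation would wrongly predict alternation here too.
The underlying segment must be /d/; voiced stops become fricatives between vowels, yielding [z] there.
Hence 'star' is /mumod/ underlyingly.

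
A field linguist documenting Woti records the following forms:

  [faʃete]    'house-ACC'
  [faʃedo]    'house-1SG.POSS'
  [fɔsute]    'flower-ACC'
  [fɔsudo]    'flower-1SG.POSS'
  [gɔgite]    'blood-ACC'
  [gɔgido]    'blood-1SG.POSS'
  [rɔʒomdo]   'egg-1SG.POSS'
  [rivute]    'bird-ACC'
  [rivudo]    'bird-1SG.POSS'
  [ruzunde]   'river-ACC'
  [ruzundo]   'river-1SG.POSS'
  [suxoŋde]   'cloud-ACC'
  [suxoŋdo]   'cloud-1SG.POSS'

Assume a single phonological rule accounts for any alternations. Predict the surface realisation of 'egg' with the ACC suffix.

[rɔʒomde]

The ACC suffix surfaces as [-de] and [-te], depending on the final segment of the stem.
The 1SG.POSS suffix, which begins with [d], is invariant after every stem; so [d] is not altered by any rule here.
So the underlying form is /-te/, and voiceless stops become voiced after a nasal.
After 'egg', which ends in a nasal, the suffix surfaces as [-de], giving [rɔʒomde].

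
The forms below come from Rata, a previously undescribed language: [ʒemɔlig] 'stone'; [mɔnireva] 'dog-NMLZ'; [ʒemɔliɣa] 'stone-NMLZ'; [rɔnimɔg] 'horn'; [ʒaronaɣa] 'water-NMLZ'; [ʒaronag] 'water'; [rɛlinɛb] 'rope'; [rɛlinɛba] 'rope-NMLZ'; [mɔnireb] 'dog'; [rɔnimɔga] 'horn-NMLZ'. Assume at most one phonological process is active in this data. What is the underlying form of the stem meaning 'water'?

The root 'water' surfaces as [ʒaronaɣa] and [ʒaronag], with a stem-final [ɣ] ~ [g] alternation.
If /g/ were underlying and a rule turned it into [ɣ] before the NMLZ suffix, 'horn' would also alternate; but it has [g] in both [rɔnimɔga] and [rɔnimɔg].
Therefore /ɣ/ is basic and [g] is derived by word-final hardening (voiced fricatives become stops word-finally).

/ʒaronaɣ/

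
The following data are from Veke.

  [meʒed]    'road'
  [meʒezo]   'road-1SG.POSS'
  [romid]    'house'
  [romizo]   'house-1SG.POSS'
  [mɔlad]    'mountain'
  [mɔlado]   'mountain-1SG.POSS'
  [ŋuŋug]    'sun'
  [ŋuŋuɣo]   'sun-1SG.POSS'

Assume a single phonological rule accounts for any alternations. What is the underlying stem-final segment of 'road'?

/z/

'road' shows [d] ~ [z] at the end of the stem ([meʒed] vs [meʒezo]).
Compare 'mountain', with invariant [d] in [mɔlad] and [mɔlado]: an analysis with underlying /d/ and a rule producing [z] before the 1SG.POSS suffix would wrongly predict alternation here too.
The alternation reflects word-final hardening: voiced fricatives become stops word-finally. /z/ is underlying.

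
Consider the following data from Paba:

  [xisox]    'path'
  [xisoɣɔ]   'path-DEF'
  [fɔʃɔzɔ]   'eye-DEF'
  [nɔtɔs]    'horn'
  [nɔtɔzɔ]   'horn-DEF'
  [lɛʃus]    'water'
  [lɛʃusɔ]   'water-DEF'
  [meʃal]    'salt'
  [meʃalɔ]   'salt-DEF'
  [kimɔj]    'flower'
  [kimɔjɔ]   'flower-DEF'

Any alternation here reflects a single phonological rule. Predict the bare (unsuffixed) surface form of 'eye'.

'horn' shows [s] ~ [z] at the end of the stem ([nɔtɔs] vs [nɔtɔzɔ]).
But 'water' keeps [s] in both environments ([lɛʃus], [lɛʃusɔ]), so there is no rule changing /s/ to [z] before the DEF suffix.
The underlying segment must be /z/; voiced obstruents become voiceless word-finally, yielding [s] there.
The one attested form of 'eye', [fɔʃɔzɔ], shows underlying /fɔʃɔz/. Applying the same rule word-finally gives [fɔʃɔs].

[fɔʃɔs]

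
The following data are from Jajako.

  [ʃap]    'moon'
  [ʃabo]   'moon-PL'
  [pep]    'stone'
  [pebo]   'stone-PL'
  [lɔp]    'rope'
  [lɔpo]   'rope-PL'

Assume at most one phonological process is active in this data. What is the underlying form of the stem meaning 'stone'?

The root 'stone' surfaces as [pep] and [pebo], with a stem-final [p] ~ [b] alternation.
If /p/ were underlying and a rule turned it into [b] before the PL suffix, 'rope' would also alternate; but it has [p] in both [lɔp] and [lɔpo].
The underlying segment must be /b/; voiced obstruents become voiceless word-finally, yielding [p] there.

/peb/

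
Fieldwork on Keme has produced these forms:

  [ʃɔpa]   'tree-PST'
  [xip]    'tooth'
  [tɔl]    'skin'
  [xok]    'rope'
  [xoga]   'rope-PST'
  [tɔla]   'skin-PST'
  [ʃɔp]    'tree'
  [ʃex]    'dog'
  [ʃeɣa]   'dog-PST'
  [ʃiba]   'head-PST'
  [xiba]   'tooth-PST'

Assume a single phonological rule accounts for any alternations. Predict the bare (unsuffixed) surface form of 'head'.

[ʃip]

'tooth' shows [b] ~ [p] at the end of the stem ([xiba] vs [xip]).
But 'tree' keeps [p] in both environments ([ʃɔpa], [ʃɔp]), so there is no rule changing /p/ to [b] before the PST suffix.
The underlying segment must be /b/; voiced obstruents become voiceless word-finally, yielding [p] there.
From [ʃiba] the stem 'head' is /ʃib/; word-finally this yields [ʃip].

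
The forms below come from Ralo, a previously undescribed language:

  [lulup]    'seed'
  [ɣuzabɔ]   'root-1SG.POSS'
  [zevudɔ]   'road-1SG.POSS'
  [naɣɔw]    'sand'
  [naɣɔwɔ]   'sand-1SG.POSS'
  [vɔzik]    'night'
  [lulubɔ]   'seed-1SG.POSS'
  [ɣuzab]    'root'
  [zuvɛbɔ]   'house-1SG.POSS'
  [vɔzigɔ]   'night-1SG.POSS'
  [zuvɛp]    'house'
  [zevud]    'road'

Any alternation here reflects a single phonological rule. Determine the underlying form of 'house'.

/zuvɛp/

The stem for 'house' ends in [b] in [zuvɛbɔ] but [p] in [zuvɛp].
The stem 'root' ([ɣuzabɔ], [ɣuzab]) shows [b] unchanged in both environments, so [b] cannot be basic with [p] derived in isolation.
Therefore /p/ is basic and [b] is derived by intervocalic voicing (voiceless stops become voiced between vowels).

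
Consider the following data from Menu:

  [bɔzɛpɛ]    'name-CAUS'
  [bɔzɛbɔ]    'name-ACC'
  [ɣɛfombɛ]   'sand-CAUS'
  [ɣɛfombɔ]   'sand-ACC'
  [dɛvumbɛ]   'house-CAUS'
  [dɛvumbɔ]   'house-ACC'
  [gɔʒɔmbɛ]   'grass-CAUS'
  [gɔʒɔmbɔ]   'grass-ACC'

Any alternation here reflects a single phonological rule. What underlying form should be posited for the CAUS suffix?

/-pɛ/

The CAUS morpheme has two allomorphs, [-bɛ] and [-pɛ].
By contrast the ACC suffix keeps its initial [b] throughout — that segment must be underlying.
So the underlying form is /-pɛ/, and voiceless stops become voiced after a nasal.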